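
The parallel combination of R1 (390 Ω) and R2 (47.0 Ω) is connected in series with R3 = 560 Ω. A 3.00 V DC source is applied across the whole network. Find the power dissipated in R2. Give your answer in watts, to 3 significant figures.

First find R_p for the parallel pair, then treat R_p + R3 as a series loop.
R_p = (390×47.0)/(390+47.0) = 41.95 Ω
R_total = R_p + 560 = 41.95 + 560 = 601.9 Ω
I = V / R_total = 3.00 / 601.9 = 0.004984 A
Voltage across the parallel pair: V_p = I × R_p = 0.004984 × 41.95 = 0.2090 V
Use P = V²/R for R2 with V = V_p.
P_R2 = (0.2090)² / 47.0 = 0.0009298 W

0.000930 W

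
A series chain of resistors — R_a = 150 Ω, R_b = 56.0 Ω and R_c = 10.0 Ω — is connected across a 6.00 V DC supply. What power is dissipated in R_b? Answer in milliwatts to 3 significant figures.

43.2 mW

In a series string the same current flows through every resistor — find that current, then P = I²R for the one we want.
R_total = 150 + 56.0 + 10.0 = 216.0 Ω
I = V / R_total = 6.00 / 216.0 = 0.02778 A
P_R_b = I² × R_b = (0.02778)² × 56.0 = 0.04321 W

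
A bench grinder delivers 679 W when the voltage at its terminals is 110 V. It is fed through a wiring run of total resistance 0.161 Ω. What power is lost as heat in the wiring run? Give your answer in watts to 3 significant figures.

Line loss is just I²R for the cable — we know both I and R_line directly.
I = P / V = 679 / 110 = 6.173 A through the wiring run.
P_line = I² R_line = (6.173)² × 0.161 = 6.135 W

6.13 W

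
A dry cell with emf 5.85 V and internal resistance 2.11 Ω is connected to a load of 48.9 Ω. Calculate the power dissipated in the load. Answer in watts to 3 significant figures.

0.643 W

With r and R in series, I = ε/(r+R); the load dissipates I²R.
I = ε / (r + R) = 5.85 / (2.11 + 48.9) = 0.1147 A
P_load = I² R = (0.1147)² × 48.9 = 0.6431 W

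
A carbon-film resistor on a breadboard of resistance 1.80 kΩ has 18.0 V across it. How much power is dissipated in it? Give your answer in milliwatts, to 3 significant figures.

With V across and R both known, P = V²/R gives the dissipation directly.
P = (18.0 V)² / 1800 Ω = 0.1800 W

180 mW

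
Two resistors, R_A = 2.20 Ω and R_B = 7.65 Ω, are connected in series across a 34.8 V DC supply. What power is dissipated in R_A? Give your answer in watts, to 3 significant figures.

Since the resistors are in series they all carry the loop current I = V/R_total; the power in any one is I²R.
R_total = 2.20 + 7.65 = 9.850 Ω
I = V / R_total = 34.8 / 9.850 = 3.533 A
P_R_A = I² × R_A = (3.533)² × 2.20 = 27.46 W

27.5 W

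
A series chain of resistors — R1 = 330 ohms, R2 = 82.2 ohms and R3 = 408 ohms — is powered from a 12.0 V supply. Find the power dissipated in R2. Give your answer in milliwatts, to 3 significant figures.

17.6 mW

Every series element carries the same I. Get I from the total resistance, then P = I² × R2.
R_total = 330 + 82.2 + 408 = 820.2 Ω
I = V / R_total = 12.0 / 820.2 = 0.01463 A
P_R2 = I² × R2 = (0.01463)² × 82.2 = 0.01760 W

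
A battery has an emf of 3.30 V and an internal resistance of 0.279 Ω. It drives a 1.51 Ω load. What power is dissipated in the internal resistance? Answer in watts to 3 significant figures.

r is in series with the load, so it carries the full circuit current — the loss in it is I²r.
I = ε / (r + R) = 3.30 / (0.279 + 1.51) = 1.845 A
P_int = I² r = (1.845)² × 0.279 = 0.9493 W

0.949 W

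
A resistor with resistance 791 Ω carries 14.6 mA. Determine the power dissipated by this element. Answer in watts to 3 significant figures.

The current through and the resistance of the element are both given; use P = I²R.
P = (0.01460 A)² × 791 Ω = 0.1686 W

0.169 W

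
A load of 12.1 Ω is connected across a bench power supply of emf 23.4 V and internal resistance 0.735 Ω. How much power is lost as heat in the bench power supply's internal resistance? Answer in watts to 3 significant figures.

2.44 W

r is in series with the load, so it carries the full circuit current — the loss in it is I²r.
I = ε / (r + R) = 23.4 / (0.735 + 12.1) = 1.823 A
P_int = I² r = (1.823)² × 0.735 = 2.443 W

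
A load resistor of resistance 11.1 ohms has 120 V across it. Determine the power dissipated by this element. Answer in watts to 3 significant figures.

Voltage and resistance are given, so P = V²/R is the one-step route.
P = (120 V)² / 11.1 Ω = 1297 W

1300 W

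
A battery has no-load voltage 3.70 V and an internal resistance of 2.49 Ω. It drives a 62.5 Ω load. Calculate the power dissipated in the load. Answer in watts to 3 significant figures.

Find the circuit current first, then P = I²R for the load (series elements share I).
I = ε / (r + R) = 3.70 / (2.49 + 62.5) = 0.05693 A
P_load = I² R = (0.05693)² × 62.5 = 0.2026 W

0.203 W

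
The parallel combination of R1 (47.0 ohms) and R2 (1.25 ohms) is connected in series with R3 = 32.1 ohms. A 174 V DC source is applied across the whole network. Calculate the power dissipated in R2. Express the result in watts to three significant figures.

Collapse the R1‖R2 pair into one equivalent R_p; then R_p and R3 form a series string.
R_p = (47.0×1.25)/(47.0+1.25) = 1.218 Ω
R_total = R_p + 32.1 = 1.218 + 32.1 = 33.32 Ω
I = V / R_total = 174 / 33.32 = 5.222 A
Voltage across the parallel pair: V_p = I × R_p = 5.222 × 1.218 = 6.359 V
R2 sits across V_p; its power is V_p²/R.
P_R2 = (6.359)² / 1.25 = 32.35 W

32.3 W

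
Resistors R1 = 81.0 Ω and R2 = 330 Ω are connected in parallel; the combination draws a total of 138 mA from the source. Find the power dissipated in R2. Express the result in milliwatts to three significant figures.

244 mW

Parallel branches share V, not I — compute V via R_eq, then use V²/R for the target branch.
1/R_eq = 1/81.0 + 1/330 ⇒ R_eq = 65.04 Ω
V = I_total × R_eq = 0.1380 × 65.04 = 8.975 V
P_R2 = V² / R2 = (8.975)² / 330 = 0.2441 W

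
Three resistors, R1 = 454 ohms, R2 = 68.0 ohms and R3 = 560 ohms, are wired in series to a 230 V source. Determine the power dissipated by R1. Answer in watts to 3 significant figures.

The current is common to all series resistors; compute it, then apply P = I²R for the target.
R_total = 454 + 68.0 + 560 = 1082 Ω
I = V / R_total = 230 / 1082 = 0.2126 A
P_R1 = I² × R1 = (0.2126)² × 454 = 20.51 W

20.5 W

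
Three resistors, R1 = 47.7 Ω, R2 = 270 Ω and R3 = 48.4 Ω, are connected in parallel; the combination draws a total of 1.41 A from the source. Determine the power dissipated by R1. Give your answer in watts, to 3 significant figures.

20.3 W

Only the total current is stated, so first find the parallel equivalent to get the voltage across the combination.
1/R_eq = 1/47.7 + 1/270 + 1/48.4 ⇒ R_eq = 22.06 Ω
V = I_total × R_eq = 1.410 × 22.06 = 31.11 V
P_R1 = V² / R1 = (31.11)² / 47.7 = 20.28 W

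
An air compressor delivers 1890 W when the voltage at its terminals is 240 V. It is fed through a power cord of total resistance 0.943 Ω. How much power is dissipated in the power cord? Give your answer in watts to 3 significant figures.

58.5 W

The power cord is a series resistance carrying the load current; its dissipation is I²R_line.
I = P / V = 1890 / 240 = 7.875 A through the power cord.
P_line = I² R_line = (7.875)² × 0.943 = 58.48 W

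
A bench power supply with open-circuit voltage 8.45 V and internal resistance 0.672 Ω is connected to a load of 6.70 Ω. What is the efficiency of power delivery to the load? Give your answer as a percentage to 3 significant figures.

Efficiency is P_load / P_total. With a series r and R sharing the same I, P = I²R for each, so η = R/(R+r).
η = R / (R + r) = 6.70 / (6.70 + 0.672) = 0.9088

90.9 %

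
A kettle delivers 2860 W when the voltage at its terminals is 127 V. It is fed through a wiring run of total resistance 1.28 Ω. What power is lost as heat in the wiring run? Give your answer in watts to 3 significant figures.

649 W

Only the current and the line resistance are needed for the I²R loss.
I = P / V = 2860 / 127 = 22.52 A through the wiring run.
P_line = I² R_line = (22.52)² × 1.28 = 649.1 W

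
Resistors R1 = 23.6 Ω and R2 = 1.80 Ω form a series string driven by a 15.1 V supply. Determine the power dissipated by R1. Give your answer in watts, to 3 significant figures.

8.34 W

Every series element carries the same I. Get I from the total resistance, then P = I² × R1.
R_total = 23.6 + 1.80 = 25.40 Ω
I = V / R_total = 15.1 / 25.40 = 0.5945 A
P_R1 = I² × R1 = (0.5945)² × 23.6 = 8.341 W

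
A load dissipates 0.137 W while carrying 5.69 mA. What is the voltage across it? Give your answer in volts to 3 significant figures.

The two known quantities fix the third via V = P / I.
V = 0.137 / 0.005690 = 24.08 V

24.1 V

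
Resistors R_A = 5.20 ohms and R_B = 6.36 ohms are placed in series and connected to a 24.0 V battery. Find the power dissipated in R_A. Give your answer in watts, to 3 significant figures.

22.4 W

Since the resistors are in series they all carry the loop current I = V/R_total; the power in any one is I²R.
R_total = 5.20 + 6.36 = 11.56 Ω
I = V / R_total = 24.0 / 11.56 = 2.076 A
P_R_A = I² × R_A = (2.076)² × 5.20 = 22.41 W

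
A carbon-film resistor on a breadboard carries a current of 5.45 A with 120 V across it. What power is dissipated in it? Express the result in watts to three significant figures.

Both the voltage across and the current through the element are known, so P = V I applies directly.
P = 120 V × 5.450 A = 654.0 W

654 W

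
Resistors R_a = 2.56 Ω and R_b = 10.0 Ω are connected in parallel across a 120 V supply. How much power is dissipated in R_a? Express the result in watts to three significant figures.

Parallel branches share the same voltage; P = V²/R gives the branch power in one step.
P_R_a = V² / R_a = (120)² / 2.56 Ω = 5625 W

5620 W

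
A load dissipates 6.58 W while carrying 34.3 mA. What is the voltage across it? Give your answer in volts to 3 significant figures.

192 V

The two known quantities fix the third via V = P / I.
V = 6.58 / 0.03430 = 191.8 V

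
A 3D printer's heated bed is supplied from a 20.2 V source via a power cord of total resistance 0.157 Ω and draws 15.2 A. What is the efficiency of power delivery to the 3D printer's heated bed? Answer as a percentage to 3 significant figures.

88.2 %

The power cord carries the full 15.2 A.
P_line = I² R_line = (15.20)² × 0.157 = 36.27 W
P_source = V I = 20.2 × 15.20 = 307.0 W; P_load = 270.8 W
η = P_load / P_source = 270.8 / 307.0 = 0.8819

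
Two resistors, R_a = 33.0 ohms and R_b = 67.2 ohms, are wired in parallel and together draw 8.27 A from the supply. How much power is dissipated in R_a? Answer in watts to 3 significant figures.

We need the common branch voltage; get it from I_total × R_eq, then P = V²/R for the branch.
1/R_eq = 1/33.0 + 1/67.2 ⇒ R_eq = 22.13 Ω
V = I_total × R_eq = 8.270 × 22.13 = 183.0 V
P_R_a = V² / R_a = (183.0)² / 33.0 = 1015 W

1020 W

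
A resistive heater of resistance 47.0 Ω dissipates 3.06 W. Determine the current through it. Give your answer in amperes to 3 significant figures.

Rearranging the power relation for the two known quantities gives I = √(P / R).
I = √(3.06 / 47.0) = 0.2552 A

0.255 A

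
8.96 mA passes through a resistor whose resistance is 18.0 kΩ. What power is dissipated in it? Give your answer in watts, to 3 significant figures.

1.45 W

Current and resistance are given, so P = I²R is the direct form.
P = (0.008960 A)² × 18000 Ω = 1.445 W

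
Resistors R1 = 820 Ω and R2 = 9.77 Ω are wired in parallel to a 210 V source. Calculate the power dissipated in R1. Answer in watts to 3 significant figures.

53.8 W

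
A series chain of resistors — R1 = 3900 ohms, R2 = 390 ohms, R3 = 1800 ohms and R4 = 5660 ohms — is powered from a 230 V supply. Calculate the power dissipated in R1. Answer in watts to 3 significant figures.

1.49 W

Since the resistors are in series they all carry the loop current I = V/R_total; the power in any one is I²R.
R_total = 3900 + 390 + 1800 + 5660 = 11750 Ω
I = V / R_total = 230 / 11750 = 0.01957 A
P_R1 = I² × R1 = (0.01957)² × 3900 = 1.494 W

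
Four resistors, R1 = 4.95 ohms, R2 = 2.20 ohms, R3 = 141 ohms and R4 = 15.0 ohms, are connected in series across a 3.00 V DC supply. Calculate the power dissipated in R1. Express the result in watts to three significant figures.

Series elements share the same current, so find I first, then use P = I²R.
R_total = 4.95 + 2.20 + 141 + 15.0 = 163.2 Ω
I = V / R_total = 3.00 / 163.2 = 0.01839 A
P_R1 = I² × R1 = (0.01839)² × 4.95 = 0.001674 W

0.00167 W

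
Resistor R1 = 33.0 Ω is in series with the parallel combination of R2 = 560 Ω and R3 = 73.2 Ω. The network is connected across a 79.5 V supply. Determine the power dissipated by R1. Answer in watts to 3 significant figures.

Reduce the parallel pair to R_p first; the network is then a simple series string.
R_p = (560×73.2)/(560+73.2) = 64.74 Ω
R_total = 33.0 + 64.74 = 97.74 Ω
I = V / R_total = 79.5 / 97.74 = 0.8134 A
R1 is in the main series path, so its power is I²R1.
P_R1 = (0.8134)² × 33.0 = 21.83 W

21.8 W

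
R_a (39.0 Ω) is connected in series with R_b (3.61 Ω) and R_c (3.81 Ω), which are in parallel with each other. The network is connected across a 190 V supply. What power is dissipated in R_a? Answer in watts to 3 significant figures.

First combine the parallel branches into one equivalent R_p, then R_a + R_p is a series pair.
R_p = (3.61×3.81)/(3.61+3.81) = 1.854 Ω
R_total = 39.0 + 1.854 = 40.85 Ω
I = V / R_total = 190 / 40.85 = 4.651 A
R_a carries the full series current, so P = I²R.
P_R_a = (4.651)² × 39.0 = 843.5 W

844 W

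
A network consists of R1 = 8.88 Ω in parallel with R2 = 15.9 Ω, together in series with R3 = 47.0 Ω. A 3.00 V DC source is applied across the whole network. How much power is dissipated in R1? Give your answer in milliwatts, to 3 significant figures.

Reduce the parallel combination to a single R_p; the circuit then becomes R_p in series with the remaining resistor.
R_p = (8.88×15.9)/(8.88+15.9) = 5.698 Ω
R_total = R_p + 47.0 = 5.698 + 47.0 = 52.70 Ω
I = V / R_total = 3.00 / 52.70 = 0.05693 A
Voltage across the parallel pair: V_p = I × R_p = 0.05693 × 5.698 = 0.3244 V
R1 sits across V_p; its power is V_p²/R.
P_R1 = (0.3244)² / 8.88 = 0.01185 W

11.8 mW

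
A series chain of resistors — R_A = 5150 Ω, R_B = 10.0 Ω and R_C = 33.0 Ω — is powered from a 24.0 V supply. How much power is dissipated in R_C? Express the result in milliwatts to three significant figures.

In a series string the same current flows through every resistor — find that current, then P = I²R for the one we want.
R_total = 5150 + 10.0 + 33.0 = 5193 Ω
I = V / R_total = 24.0 / 5193 = 0.004622 A
P_R_C = I² × R_C = (0.004622)² × 33.0 = 0.0007049 W

0.705 mW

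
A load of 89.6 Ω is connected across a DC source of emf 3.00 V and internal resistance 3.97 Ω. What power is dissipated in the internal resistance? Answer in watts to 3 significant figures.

r is in series with the load, so it carries the full circuit current — the loss in it is I²r.
I = ε / (r + R) = 3.00 / (3.97 + 89.6) = 0.03206 A
P_int = I² r = (0.03206)² × 3.97 = 0.004081 W

0.00408 W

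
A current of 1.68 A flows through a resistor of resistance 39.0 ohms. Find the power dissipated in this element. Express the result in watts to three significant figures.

110 W

Knowing I and R, the power is just I²R — no need to find V first.
P = (1.680 A)² × 39.0 Ω = 110.1 W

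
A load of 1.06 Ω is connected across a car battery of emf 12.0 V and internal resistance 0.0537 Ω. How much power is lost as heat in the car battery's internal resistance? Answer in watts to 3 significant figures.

The internal resistance carries the same current as the load; P_int = I²r.
I = ε / (r + R) = 12.0 / (0.0537 + 1.06) = 10.77 A
P_int = I² r = (10.77)² × 0.0537 = 6.234 W

6.23 W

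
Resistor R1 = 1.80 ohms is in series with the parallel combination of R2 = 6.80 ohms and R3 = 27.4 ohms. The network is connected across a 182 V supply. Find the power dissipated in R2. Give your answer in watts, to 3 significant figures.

2750 W

Collapse R2‖R3 to a single equivalent, reducing the network to two series elements.
R_p = (6.80×27.4)/(6.80+27.4) = 5.448 Ω
R_total = 1.80 + 5.448 = 7.248 Ω
I = V / R_total = 182 / 7.248 = 25.11 A
Voltage across the parallel pair: V_p = I × R_p = 25.11 × 5.448 = 136.8 V
With V_p across R2, its power is V_p²/R2.
P_R2 = (136.8)² / 6.80 = 2752 W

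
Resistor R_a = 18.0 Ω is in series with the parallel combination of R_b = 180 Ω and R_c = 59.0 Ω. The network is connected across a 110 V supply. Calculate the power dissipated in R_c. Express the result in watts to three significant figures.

104 W

Collapse R_b‖R_c to a single equivalent, reducing the network to two series elements.
R_p = (180×59.0)/(180+59.0) = 44.44 Ω
R_total = 18.0 + 44.44 = 62.44 Ω
I = V / R_total = 110 / 62.44 = 1.762 A
Voltage across the parallel pair: V_p = I × R_p = 1.762 × 44.44 = 78.29 V
With V_p across R_c, its power is V_p²/R_c.
P_R_c = (78.29)² / 59.0 = 103.9 W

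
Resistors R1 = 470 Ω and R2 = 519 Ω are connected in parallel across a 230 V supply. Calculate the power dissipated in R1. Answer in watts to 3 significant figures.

113 W

The supply voltage appears across each parallel branch — just use P = V²/R1.
P_R1 = V² / R1 = (230)² / 470 Ω = 112.6 W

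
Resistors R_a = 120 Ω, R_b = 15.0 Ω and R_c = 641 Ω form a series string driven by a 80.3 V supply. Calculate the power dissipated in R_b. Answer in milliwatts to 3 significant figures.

161 mW

Series elements share the same current, so find I first, then use P = I²R.
R_total = 120 + 15.0 + 641 = 776.0 Ω
I = V / R_total = 80.3 / 776.0 = 0.1035 A
P_R_b = I² × R_b = (0.1035)² × 15.0 = 0.1606 W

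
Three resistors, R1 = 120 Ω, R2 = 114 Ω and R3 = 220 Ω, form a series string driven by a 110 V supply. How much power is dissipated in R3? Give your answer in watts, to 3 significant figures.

Every series element carries the same I. Get I from the total resistance, then P = I² × R3.
R_total = 120 + 114 + 220 = 454.0 Ω
I = V / R_total = 110 / 454.0 = 0.2423 A
P_R3 = I² × R3 = (0.2423)² × 220 = 12.92 W

12.9 W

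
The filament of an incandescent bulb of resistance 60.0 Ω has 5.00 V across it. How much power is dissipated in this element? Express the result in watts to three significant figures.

0.417 W

Voltage and resistance are given, so P = V²/R is the one-step route.
P = (5.00 V)² / 60.0 Ω = 0.4167 W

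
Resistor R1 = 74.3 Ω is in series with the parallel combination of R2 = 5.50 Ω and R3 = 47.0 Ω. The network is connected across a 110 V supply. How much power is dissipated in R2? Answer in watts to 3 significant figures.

First combine the parallel branches into one equivalent R_p, then R1 + R_p is a series pair.
R_p = (5.50×47.0)/(5.50+47.0) = 4.924 Ω
R_total = 74.3 + 4.924 = 79.22 Ω
I = V / R_total = 110 / 79.22 = 1.388 A
Voltage across the parallel pair: V_p = I × R_p = 1.388 × 4.924 = 6.837 V
R2 sees V_p directly, so P = V_p² / R2.
P_R2 = (6.837)² / 5.50 = 8.498 W

8.50 W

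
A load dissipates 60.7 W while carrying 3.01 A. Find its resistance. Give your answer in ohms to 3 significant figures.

6.70 Ω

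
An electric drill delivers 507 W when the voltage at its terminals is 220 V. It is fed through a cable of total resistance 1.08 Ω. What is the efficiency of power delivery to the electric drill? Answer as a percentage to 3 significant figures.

I = P / V = 507 / 220 = 2.305 A through the cable.
P_line = I² R_line = (2.305)² × 1.08 = 5.736 W
P_source = P_load + P_line = 507.0 + 5.736 = 512.7 W
η = P_load / P_source = 507.0 / 512.7 = 0.9888

98.9 %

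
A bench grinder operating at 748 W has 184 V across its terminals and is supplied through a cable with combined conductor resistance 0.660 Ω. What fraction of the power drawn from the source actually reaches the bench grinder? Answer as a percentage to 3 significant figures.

I = P / V = 748 / 184 = 4.065 A through the cable.
P_line = I² R_line = (4.065)² × 0.660 = 10.91 W
P_source = P_load + P_line = 748.0 + 10.91 = 758.9 W
η = P_load / P_source = 748.0 / 758.9 = 0.9856

98.6 %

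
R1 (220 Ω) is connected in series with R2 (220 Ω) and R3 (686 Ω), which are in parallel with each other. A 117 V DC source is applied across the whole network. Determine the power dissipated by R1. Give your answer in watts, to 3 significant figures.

20.2 W

Replace R2 and R3 with their parallel equivalent so the circuit becomes R1 in series with R_p.
R_p = (220×686)/(220+686) = 166.6 Ω
R_total = 220 + 166.6 = 386.6 Ω
I = V / R_total = 117 / 386.6 = 0.3027 A
The full supply current passes through R1: P = I²R.
P_R1 = (0.3027)² × 220 = 20.15 W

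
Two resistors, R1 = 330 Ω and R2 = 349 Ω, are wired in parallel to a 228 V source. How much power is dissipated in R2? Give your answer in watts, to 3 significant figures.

149 W

Each parallel branch sees the full supply voltage, so P = V²/R applies directly to the target branch.
P_R2 = V² / R2 = (228)² / 349 Ω = 149.0 W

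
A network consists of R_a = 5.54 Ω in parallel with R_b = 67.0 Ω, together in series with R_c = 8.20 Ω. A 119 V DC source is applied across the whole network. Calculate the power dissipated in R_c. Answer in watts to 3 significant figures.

655 W

Collapse the R_a‖R_b pair into one equivalent R_p; then R_p and R_c form a series string.
R_p = (5.54×67.0)/(5.54+67.0) = 5.117 Ω
R_total = R_p + 8.20 = 5.117 + 8.20 = 13.32 Ω
I = V / R_total = 119 / 13.32 = 8.936 A
All the supply current flows through R_c; use P = I²R_c.
P_R_c = (8.936)² × 8.20 = 654.8 W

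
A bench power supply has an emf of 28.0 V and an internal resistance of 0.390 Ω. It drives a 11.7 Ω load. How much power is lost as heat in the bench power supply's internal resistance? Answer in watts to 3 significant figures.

2.09 W

The internal resistance carries the same current as the load; P_int = I²r.
I = ε / (r + R) = 28.0 / (0.390 + 11.7) = 2.316 A
P_int = I² r = (2.316)² × 0.390 = 2.092 W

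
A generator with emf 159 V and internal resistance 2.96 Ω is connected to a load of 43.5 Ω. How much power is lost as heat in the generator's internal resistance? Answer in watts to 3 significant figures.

34.7 W

r is in series with the load, so it carries the full circuit current — the loss in it is I²r.
I = ε / (r + R) = 159 / (2.96 + 43.5) = 3.422 A
P_int = I² r = (3.422)² × 2.96 = 34.67 W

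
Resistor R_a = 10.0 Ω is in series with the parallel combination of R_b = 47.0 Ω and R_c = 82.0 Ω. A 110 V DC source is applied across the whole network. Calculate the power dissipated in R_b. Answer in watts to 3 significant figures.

145 W

First combine the parallel branches into one equivalent R_p, then R_a + R_p is a series pair.
R_p = (47.0×82.0)/(47.0+82.0) = 29.88 Ω
R_total = 10.0 + 29.88 = 39.88 Ω
I = V / R_total = 110 / 39.88 = 2.759 A
Voltage across the parallel pair: V_p = I × R_p = 2.759 × 29.88 = 82.41 V
R_b is across V_p, so use P = V²/R for that branch.
P_R_b = (82.41)² / 47.0 = 144.5 W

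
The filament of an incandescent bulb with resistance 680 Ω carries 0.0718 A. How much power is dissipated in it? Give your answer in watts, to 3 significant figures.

Current and resistance are given, so P = I²R is the direct form.
P = (0.07180 A)² × 680 Ω = 3.506 W

3.51 W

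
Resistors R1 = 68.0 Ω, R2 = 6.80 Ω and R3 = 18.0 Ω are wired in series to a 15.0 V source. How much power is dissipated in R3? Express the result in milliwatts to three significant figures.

470 mW

The current is common to all series resistors; compute it, then apply P = I²R for the target.
R_total = 68.0 + 6.80 + 18.0 = 92.80 Ω
I = V / R_total = 15.0 / 92.80 = 0.1616 A
P_R3 = I² × R3 = (0.1616)² × 18.0 = 0.4703 W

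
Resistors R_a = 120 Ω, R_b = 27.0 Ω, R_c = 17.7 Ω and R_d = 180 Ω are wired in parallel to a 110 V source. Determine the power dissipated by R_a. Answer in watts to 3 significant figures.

R_a sits directly across the source, so P = V²/R with V = 110 V.
P_R_a = V² / R_a = (110)² / 120 Ω = 100.8 W

101 W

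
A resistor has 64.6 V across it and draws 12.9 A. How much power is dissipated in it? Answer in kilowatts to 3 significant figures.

0.833 kW

V and I are known directly — P = V I, no intermediate step needed.
P = 64.6 V × 12.90 A = 833.3 W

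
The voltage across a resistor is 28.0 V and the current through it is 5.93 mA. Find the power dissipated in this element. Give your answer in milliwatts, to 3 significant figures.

166 mW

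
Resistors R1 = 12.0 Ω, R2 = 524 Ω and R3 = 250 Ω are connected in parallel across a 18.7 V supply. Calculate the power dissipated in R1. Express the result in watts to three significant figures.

Parallel branches share the same voltage; P = V²/R gives the branch power in one step.
P_R1 = V² / R1 = (18.7)² / 12.0 Ω = 29.14 W

29.1 W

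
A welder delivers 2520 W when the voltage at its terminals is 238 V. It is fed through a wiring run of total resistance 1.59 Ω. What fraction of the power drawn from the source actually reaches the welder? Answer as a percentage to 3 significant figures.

I = P / V = 2520 / 238 = 10.59 A through the wiring run.
P_line = I² R_line = (10.59)² × 1.59 = 178.3 W
P_source = P_load + P_line = 2520 + 178.3 = 2698 W
η = P_load / P_source = 2520 / 2698 = 0.9339

93.4 %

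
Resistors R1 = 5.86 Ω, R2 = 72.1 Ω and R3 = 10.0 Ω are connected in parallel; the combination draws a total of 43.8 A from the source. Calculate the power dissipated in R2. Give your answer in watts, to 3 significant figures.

Only the total current is stated, so first find the parallel equivalent to get the voltage across the combination.
1/R_eq = 1/5.86 + 1/72.1 + 1/10.0 ⇒ R_eq = 3.515 Ω
V = I_total × R_eq = 43.80 × 3.515 = 153.9 V
P_R2 = V² / R2 = (153.9)² / 72.1 = 328.7 W

329 W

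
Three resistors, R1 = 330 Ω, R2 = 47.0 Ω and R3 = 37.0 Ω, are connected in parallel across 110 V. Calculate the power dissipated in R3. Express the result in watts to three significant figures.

327 W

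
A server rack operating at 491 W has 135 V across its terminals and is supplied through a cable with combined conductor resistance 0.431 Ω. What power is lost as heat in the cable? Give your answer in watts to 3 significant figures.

5.70 W

The cable is a series resistance carrying the load current; its dissipation is I²R_line.
I = P / V = 491 / 135 = 3.637 A through the cable.
P_line = I² R_line = (3.637)² × 0.431 = 5.701 W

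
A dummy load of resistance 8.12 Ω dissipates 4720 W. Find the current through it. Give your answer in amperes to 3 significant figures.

24.1 A

From P = V I = I²R = V²/R, with the two given quantities we get I = √(P / R).
I = √(4720 / 8.12) = 24.11 A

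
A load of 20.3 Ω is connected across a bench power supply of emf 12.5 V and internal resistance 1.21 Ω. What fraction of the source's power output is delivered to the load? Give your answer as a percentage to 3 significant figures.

The source delivers εI, of which I²R reaches the load and I²r is lost; since I is common, η = R/(R+r).
η = R / (R + r) = 20.3 / (20.3 + 1.21) = 0.9437

94.4 %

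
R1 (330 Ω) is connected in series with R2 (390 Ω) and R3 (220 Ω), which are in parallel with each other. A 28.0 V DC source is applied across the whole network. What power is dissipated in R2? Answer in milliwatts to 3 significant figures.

180 mW

First combine the parallel branches into one equivalent R_p, then R1 + R_p is a series pair.
R_p = (390×220)/(390+220) = 140.7 Ω
R_total = 330 + 140.7 = 470.7 Ω
I = V / R_total = 28.0 / 470.7 = 0.05949 A
Voltage across the parallel pair: V_p = I × R_p = 0.05949 × 140.7 = 8.368 V
With V_p across R2, its power is V_p²/R2.
P_R2 = (8.368)² / 390 = 0.1795 W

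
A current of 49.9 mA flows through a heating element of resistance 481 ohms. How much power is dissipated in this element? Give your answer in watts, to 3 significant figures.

1.20 W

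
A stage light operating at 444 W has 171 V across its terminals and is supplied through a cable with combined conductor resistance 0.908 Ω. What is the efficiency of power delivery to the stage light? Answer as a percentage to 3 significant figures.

I = P / V = 444 / 171 = 2.596 A through the cable.
P_line = I² R_line = (2.596)² × 0.908 = 6.122 W
P_source = P_load + P_line = 444.0 + 6.122 = 450.1 W
η = P_load / P_source = 444.0 / 450.1 = 0.9864

98.6 %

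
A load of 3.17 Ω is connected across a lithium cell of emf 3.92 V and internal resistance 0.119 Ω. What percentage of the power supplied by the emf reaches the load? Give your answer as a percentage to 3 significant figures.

96.4 %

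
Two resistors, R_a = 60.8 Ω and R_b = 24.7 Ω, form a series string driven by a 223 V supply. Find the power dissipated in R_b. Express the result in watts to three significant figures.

168 W

Series elements share the same current, so find I first, then use P = I²R.
R_total = 60.8 + 24.7 = 85.50 Ω
I = V / R_total = 223 / 85.50 = 2.608 A
P_R_b = I² × R_b = (2.608)² × 24.7 = 168.0 W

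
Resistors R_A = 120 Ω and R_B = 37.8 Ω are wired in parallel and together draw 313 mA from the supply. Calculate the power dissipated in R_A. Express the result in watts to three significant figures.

Only the total current is stated, so first find the parallel equivalent to get the voltage across the combination.
1/R_eq = 1/120 + 1/37.8 ⇒ R_eq = 28.75 Ω
V = I_total × R_eq = 0.3130 × 28.75 = 8.997 V
P_R_A = V² / R_A = (8.997)² / 120 = 0.6746 W

0.675 W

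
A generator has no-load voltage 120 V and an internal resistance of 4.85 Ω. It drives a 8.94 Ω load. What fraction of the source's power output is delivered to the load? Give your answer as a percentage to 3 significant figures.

64.8 %

The source delivers εI, of which I²R reaches the load and I²r is lost; since I is common, η = R/(R+r).
η = R / (R + r) = 8.94 / (8.94 + 4.85) = 0.6483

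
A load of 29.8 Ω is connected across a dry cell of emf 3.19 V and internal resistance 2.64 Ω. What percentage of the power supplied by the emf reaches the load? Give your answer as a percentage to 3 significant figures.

The source delivers εI, of which I²R reaches the load and I²r is lost; since I is common, η = R/(R+r).
η = R / (R + r) = 29.8 / (29.8 + 2.64) = 0.9186

91.9 %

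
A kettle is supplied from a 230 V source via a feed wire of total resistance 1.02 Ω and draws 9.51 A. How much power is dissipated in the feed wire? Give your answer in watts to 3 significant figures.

92.2 W

Only the current and the line resistance are needed for the I²R loss.
The feed wire carries the full 9.51 A.
P_line = I² R_line = (9.510)² × 1.02 = 92.25 W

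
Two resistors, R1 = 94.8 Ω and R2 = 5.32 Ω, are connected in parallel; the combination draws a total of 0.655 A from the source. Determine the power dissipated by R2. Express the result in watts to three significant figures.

2.05 W

We need the common branch voltage; get it from I_total × R_eq, then P = V²/R for the branch.
1/R_eq = 1/94.8 + 1/5.32 ⇒ R_eq = 5.037 Ω
V = I_total × R_eq = 0.6550 × 5.037 = 3.299 V
P_R2 = V² / R2 = (3.299)² / 5.32 = 2.046 W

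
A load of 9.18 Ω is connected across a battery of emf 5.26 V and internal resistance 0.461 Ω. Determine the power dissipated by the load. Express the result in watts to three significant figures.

With r and R in series, I = ε/(r+R); the load dissipates I²R.
I = ε / (r + R) = 5.26 / (0.461 + 9.18) = 0.5456 A
P_load = I² R = (0.5456)² × 9.18 = 2.733 W

2.73 W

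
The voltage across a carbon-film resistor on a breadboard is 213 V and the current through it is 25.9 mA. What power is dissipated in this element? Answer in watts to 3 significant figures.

V and I are known directly — P = V I, no intermediate step needed.
P = 213 V × 0.02590 A = 5.517 W

5.52 W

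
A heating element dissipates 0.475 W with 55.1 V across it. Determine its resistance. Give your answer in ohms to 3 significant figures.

6390 Ω

Inverting the appropriate power form: R = V² / P.
R = (55.1)² / 0.475 = 6392 Ω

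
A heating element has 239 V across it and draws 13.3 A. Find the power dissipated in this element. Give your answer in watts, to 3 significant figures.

3180 W

Since both terminal voltage and current are stated, P = V I gives the power in one step.
P = 239 V × 13.30 A = 3179 W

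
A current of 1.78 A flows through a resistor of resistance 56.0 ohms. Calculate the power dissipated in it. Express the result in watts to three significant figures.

177 W

Current and resistance are given, so P = I²R is the direct form.
P = (1.780 A)² × 56.0 Ω = 177.4 W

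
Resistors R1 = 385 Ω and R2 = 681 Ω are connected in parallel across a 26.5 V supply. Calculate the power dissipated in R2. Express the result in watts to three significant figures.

Every branch has 26.5 V across it, so for R2 the power is simply V²/R.
P_R2 = V² / R2 = (26.5)² / 681 Ω = 1.031 W

1.03 W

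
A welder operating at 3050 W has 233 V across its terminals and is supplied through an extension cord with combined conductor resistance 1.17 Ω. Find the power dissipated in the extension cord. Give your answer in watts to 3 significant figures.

200 W

Line loss is just I²R for the cable — we know both I and R_line directly.
I = P / V = 3050 / 233 = 13.09 A through the extension cord.
P_line = I² R_line = (13.09)² × 1.17 = 200.5 W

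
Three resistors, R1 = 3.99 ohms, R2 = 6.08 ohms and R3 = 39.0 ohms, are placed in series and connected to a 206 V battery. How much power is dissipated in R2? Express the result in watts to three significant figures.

The current is common to all series resistors; compute it, then apply P = I²R for the target.
R_total = 3.99 + 6.08 + 39.0 = 49.07 Ω
I = V / R_total = 206 / 49.07 = 4.198 A
P_R2 = I² × R2 = (4.198)² × 6.08 = 107.2 W

107 W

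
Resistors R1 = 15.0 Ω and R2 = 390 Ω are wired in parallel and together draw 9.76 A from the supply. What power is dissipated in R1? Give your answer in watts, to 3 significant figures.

1320 W

Only the total current is stated, so first find the parallel equivalent to get the voltage across the combination.
1/R_eq = 1/15.0 + 1/390 ⇒ R_eq = 14.44 Ω
V = I_total × R_eq = 9.760 × 14.44 = 141.0 V
P_R1 = V² / R1 = (141.0)² / 15.0 = 1325 W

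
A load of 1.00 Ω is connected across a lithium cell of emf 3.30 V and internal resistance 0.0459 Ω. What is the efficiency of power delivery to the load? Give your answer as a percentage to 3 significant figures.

95.6 %

η = P_load/(P_load+P_int) = I²R/(I²R+I²r) = R/(R+r) — the I² cancels for series elements.
η = R / (R + r) = 1.00 / (1.00 + 0.0459) = 0.9561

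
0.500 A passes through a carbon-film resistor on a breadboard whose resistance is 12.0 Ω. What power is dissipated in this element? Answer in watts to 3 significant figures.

With I and R stated, P = I²R applies in one step.
P = (0.5000 A)² × 12.0 Ω = 3.000 W

3.00 W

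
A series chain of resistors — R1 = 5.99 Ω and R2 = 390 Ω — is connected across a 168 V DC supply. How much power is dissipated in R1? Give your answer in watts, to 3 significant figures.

1.08 W

Since the resistors are in series they all carry the loop current I = V/R_total; the power in any one is I²R.
R_total = 5.99 + 390 = 396.0 Ω
I = V / R_total = 168 / 396.0 = 0.4243 A
P_R1 = I² × R1 = (0.4243)² × 5.99 = 1.078 W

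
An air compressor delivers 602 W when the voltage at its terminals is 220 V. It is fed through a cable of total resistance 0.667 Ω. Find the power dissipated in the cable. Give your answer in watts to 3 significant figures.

Only the current and the line resistance are needed for the I²R loss.
I = P / V = 602 / 220 = 2.736 A through the cable.
P_line = I² R_line = (2.736)² × 0.667 = 4.994 W

4.99 W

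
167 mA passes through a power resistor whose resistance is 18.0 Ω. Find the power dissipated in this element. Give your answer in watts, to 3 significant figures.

Knowing I and R, the power is just I²R — no need to find V first.
P = (0.1670 A)² × 18.0 Ω = 0.5020 W

0.502 W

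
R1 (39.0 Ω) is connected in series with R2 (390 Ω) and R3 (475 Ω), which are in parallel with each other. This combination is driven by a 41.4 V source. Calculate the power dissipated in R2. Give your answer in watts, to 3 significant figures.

3.15 W

Collapse R2‖R3 to a single equivalent, reducing the network to two series elements.
R_p = (390×475)/(390+475) = 214.2 Ω
R_total = 39.0 + 214.2 = 253.2 Ω
I = V / R_total = 41.4 / 253.2 = 0.1635 A
Voltage across the parallel pair: V_p = I × R_p = 0.1635 × 214.2 = 35.02 V
R2 is across V_p, so use P = V²/R for that branch.
P_R2 = (35.02)² / 390 = 3.145 W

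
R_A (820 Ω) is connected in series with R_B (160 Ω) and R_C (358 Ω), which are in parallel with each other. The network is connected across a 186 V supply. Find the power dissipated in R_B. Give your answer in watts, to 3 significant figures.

Replace R_B and R_C with their parallel equivalent so the circuit becomes R_A in series with R_p.
R_p = (160×358)/(160+358) = 110.6 Ω
R_total = 820 + 110.6 = 930.6 Ω
I = V / R_total = 186 / 930.6 = 0.1999 A
Voltage across the parallel pair: V_p = I × R_p = 0.1999 × 110.6 = 22.10 V
R_B is across V_p, so use P = V²/R for that branch.
P_R_B = (22.10)² / 160 = 3.053 W

3.05 W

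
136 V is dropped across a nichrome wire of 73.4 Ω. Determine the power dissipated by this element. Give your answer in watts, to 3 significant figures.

With V across and R both known, P = V²/R gives the dissipation directly.
P = (136 V)² / 73.4 Ω = 252.0 W

252 W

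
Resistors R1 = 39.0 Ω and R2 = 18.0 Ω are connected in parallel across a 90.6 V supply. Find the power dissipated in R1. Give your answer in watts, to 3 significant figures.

210 W

Each parallel branch sees the full supply voltage, so P = V²/R applies directly to the target branch.
P_R1 = V² / R1 = (90.6)² / 39.0 Ω = 210.5 W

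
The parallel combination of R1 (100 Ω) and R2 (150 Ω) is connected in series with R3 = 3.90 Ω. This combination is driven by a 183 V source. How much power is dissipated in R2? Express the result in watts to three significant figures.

Combine R1 and R2 into their parallel equivalent first, reducing the network to two series resistors.
R_p = (100×150)/(100+150) = 60.00 Ω
R_total = R_p + 3.90 = 60.00 + 3.90 = 63.90 Ω
I = V / R_total = 183 / 63.90 = 2.864 A
Voltage across the parallel pair: V_p = I × R_p = 2.864 × 60.00 = 171.8 V
R2 has V_p across it, so P = V_p²/R2.
P_R2 = (171.8)² / 150 = 196.8 W

197 W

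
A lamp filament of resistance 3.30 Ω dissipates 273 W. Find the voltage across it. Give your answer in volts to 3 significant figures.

30.0 V

Inverting the appropriate power form: V = √(P R).
V = √(273 × 3.30) = 30.01 V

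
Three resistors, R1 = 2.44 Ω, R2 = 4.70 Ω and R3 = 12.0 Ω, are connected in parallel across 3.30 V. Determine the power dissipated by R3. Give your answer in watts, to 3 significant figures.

Parallel branches share the same voltage; P = V²/R gives the branch power in one step.
P_R3 = V² / R3 = (3.30)² / 12.0 Ω = 0.9075 W

0.907 W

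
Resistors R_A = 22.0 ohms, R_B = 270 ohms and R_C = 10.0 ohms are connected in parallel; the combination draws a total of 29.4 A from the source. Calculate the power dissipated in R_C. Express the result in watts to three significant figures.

3890 W

Only the total current is stated, so first find the parallel equivalent to get the voltage across the combination.
1/R_eq = 1/22.0 + 1/270 + 1/10.0 ⇒ R_eq = 6.704 Ω
V = I_total × R_eq = 29.40 × 6.704 = 197.1 V
P_R_C = V² / R_C = (197.1)² / 10.0 = 3885 W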